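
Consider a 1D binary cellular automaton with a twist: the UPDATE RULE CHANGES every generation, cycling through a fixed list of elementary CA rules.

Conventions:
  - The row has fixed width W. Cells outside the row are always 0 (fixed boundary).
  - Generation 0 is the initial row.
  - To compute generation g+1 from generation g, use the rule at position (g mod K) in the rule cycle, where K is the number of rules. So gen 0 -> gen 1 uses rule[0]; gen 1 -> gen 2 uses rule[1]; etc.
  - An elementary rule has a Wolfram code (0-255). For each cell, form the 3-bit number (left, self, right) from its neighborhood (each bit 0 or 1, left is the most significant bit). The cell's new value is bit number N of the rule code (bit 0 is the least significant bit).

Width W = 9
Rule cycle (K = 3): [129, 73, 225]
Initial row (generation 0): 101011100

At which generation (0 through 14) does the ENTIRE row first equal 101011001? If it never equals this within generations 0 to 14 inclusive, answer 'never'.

Gen 0: 101011100
Gen 1 (rule 129): 000001001
Gen 2 (rule 73): 111100000
Gen 3 (rule 225): 011101111
Gen 4 (rule 129): 001000110
Gen 5 (rule 73): 100010110
Gen 6 (rule 225): 001001010
Gen 7 (rule 129): 100000000
Gen 8 (rule 73): 001111111
Gen 9 (rule 225): 100111111
Gen 10 (rule 129): 000011110
Gen 11 (rule 73): 111010010
Gen 12 (rule 225): 011100000
Gen 13 (rule 129): 001001111
Gen 14 (rule 73): 100001001

Answer: never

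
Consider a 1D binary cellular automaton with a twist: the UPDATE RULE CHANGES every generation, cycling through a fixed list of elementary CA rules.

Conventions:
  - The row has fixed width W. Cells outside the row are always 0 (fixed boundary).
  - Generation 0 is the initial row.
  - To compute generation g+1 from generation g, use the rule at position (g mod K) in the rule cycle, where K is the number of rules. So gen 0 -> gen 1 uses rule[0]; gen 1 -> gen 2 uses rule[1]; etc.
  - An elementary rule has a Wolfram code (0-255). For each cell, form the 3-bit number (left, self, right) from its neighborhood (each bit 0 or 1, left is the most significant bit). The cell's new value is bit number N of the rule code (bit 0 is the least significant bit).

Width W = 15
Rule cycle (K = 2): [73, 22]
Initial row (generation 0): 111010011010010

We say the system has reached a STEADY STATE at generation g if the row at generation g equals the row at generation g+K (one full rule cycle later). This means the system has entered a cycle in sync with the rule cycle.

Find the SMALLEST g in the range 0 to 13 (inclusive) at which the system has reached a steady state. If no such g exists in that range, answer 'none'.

Answer: none

Derivation:
Gen 0: 111010011010010
Gen 1 (rule 73): 101000011000000
Gen 2 (rule 22): 101100100100000
Gen 3 (rule 73): 001100000001111
Gen 4 (rule 22): 010010000010000
Gen 5 (rule 73): 000000111000111
Gen 6 (rule 22): 000001000101000
Gen 7 (rule 73): 111100010000011
Gen 8 (rule 22): 000010111000100
Gen 9 (rule 73): 111000101010001
Gen 10 (rule 22): 000101101011011
Gen 11 (rule 73): 110001100011011
Gen 12 (rule 22): 001010010100000
Gen 13 (rule 73): 100000000001111
Gen 14 (rule 22): 110000000010000
Gen 15 (rule 73): 110111111000111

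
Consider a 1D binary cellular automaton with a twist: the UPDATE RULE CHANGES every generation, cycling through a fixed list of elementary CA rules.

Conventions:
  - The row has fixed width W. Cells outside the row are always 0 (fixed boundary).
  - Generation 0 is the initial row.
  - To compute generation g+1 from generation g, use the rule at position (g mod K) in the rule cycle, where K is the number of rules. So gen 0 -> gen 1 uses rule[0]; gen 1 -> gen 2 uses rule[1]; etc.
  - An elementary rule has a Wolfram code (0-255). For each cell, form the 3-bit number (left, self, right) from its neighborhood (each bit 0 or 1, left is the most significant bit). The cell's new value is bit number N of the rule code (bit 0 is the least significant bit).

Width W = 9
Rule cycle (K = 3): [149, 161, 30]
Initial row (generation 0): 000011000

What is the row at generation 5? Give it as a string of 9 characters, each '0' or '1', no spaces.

Gen 0: 000011000
Gen 1 (rule 149): 111000111
Gen 2 (rule 161): 010010010
Gen 3 (rule 30): 111111111
Gen 4 (rule 149): 011111110
Gen 5 (rule 161): 001111100

Answer: 001111100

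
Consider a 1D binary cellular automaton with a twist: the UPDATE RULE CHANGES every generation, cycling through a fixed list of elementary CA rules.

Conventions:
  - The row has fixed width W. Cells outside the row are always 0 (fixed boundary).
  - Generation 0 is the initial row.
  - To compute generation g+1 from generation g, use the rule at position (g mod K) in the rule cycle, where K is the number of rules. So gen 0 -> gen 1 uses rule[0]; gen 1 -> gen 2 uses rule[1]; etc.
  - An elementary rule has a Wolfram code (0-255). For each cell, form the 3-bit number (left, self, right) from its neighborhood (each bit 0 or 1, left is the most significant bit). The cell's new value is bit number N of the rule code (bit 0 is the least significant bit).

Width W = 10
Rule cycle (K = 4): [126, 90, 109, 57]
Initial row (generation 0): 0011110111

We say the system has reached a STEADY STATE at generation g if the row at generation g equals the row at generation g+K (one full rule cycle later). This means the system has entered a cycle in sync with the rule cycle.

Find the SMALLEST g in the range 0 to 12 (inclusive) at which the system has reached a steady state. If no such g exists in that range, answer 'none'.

Answer: 5

Derivation:
Gen 0: 0011110111
Gen 1 (rule 126): 0110011101
Gen 2 (rule 90): 1111110100
Gen 3 (rule 109): 1000011101
Gen 4 (rule 57): 0111010010
Gen 5 (rule 126): 1101111111
Gen 6 (rule 90): 1101000001
Gen 7 (rule 109): 1111011101
Gen 8 (rule 57): 1000110010
Gen 9 (rule 126): 1101111111
Gen 10 (rule 90): 1101000001
Gen 11 (rule 109): 1111011101
Gen 12 (rule 57): 1000110010
Gen 13 (rule 126): 1101111111
Gen 14 (rule 90): 1101000001
Gen 15 (rule 109): 1111011101
Gen 16 (rule 57): 1000110010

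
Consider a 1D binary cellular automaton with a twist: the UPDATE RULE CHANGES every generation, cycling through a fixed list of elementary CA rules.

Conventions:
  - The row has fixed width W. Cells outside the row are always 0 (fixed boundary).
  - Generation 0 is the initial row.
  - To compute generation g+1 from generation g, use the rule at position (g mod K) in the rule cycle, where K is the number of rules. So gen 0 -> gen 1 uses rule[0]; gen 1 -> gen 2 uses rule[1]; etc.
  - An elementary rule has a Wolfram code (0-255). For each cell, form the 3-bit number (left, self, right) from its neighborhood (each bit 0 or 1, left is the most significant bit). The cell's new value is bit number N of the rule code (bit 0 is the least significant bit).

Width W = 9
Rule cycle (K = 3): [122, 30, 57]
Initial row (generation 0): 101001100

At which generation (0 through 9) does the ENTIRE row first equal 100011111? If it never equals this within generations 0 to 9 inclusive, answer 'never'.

Gen 0: 101001100
Gen 1 (rule 122): 010111110
Gen 2 (rule 30): 110100001
Gen 3 (rule 57): 101011100
Gen 4 (rule 122): 010110110
Gen 5 (rule 30): 110100101
Gen 6 (rule 57): 101010010
Gen 7 (rule 122): 010101101
Gen 8 (rule 30): 110101001
Gen 9 (rule 57): 101010100

Answer: never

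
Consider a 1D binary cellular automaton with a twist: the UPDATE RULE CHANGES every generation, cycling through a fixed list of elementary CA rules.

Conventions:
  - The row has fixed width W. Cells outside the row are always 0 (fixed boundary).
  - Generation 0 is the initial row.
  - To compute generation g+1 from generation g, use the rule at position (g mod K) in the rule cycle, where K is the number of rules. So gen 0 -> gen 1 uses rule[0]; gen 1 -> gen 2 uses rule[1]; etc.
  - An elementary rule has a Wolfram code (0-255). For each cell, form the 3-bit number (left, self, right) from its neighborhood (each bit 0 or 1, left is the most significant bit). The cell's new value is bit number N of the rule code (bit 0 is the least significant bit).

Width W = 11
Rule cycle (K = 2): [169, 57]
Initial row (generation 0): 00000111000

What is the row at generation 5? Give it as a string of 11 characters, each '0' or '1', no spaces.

Answer: 00001010110

Derivation:
Gen 0: 00000111000
Gen 1 (rule 169): 11110110011
Gen 2 (rule 57): 10001101010
Gen 3 (rule 169): 00101010100
Gen 4 (rule 57): 10010101011
Gen 5 (rule 169): 00001010110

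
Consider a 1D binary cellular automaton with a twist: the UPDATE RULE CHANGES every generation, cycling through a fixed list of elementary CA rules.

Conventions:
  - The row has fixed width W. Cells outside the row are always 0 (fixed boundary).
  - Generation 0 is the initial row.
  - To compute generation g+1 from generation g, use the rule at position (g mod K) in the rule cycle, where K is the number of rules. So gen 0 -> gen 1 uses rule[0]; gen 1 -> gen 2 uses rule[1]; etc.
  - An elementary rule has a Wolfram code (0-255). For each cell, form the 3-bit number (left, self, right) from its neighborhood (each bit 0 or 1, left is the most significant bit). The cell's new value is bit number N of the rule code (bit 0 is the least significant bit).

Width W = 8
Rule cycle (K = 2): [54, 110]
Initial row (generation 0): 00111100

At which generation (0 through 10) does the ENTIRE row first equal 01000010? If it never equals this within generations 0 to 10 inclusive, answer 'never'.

Gen 0: 00111100
Gen 1 (rule 54): 01000010
Gen 2 (rule 110): 11000110
Gen 3 (rule 54): 00101001
Gen 4 (rule 110): 01111011
Gen 5 (rule 54): 10000100
Gen 6 (rule 110): 10001100
Gen 7 (rule 54): 11010010
Gen 8 (rule 110): 11110110
Gen 9 (rule 54): 00001001
Gen 10 (rule 110): 00011011

Answer: 1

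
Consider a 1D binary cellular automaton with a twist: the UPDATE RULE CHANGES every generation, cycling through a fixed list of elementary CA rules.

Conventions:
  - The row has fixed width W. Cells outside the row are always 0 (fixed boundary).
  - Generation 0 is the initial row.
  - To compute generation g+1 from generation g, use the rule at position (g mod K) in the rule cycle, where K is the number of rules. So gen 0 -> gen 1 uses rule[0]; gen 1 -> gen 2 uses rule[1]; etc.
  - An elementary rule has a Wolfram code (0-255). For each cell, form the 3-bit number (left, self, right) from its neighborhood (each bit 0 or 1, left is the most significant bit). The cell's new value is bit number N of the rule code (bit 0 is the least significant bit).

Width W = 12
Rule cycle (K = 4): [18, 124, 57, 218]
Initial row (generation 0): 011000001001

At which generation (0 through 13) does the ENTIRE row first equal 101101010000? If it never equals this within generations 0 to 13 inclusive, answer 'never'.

Gen 0: 011000001001
Gen 1 (rule 18): 100100010110
Gen 2 (rule 124): 110110011111
Gen 3 (rule 57): 101101010000
Gen 4 (rule 218): 001100001000
Gen 5 (rule 18): 010010010100
Gen 6 (rule 124): 011011011110
Gen 7 (rule 57): 010110110001
Gen 8 (rule 218): 100110111010
Gen 9 (rule 18): 011000000001
Gen 10 (rule 124): 011100000001
Gen 11 (rule 57): 010011111100
Gen 12 (rule 218): 101111111110
Gen 13 (rule 18): 000000000001

Answer: 3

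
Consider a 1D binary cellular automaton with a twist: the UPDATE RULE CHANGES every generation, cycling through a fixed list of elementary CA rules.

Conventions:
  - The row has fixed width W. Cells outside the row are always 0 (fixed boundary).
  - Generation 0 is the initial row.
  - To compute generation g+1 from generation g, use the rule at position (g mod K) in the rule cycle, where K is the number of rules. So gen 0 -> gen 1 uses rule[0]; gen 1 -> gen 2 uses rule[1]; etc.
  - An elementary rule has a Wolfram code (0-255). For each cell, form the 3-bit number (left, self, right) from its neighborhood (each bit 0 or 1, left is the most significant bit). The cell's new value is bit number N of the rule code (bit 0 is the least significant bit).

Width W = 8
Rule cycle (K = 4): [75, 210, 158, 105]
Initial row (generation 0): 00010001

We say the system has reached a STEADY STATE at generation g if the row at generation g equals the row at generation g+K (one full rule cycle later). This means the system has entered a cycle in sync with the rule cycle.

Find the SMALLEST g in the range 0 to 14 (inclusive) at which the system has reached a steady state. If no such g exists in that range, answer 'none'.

Gen 0: 00010001
Gen 1 (rule 75): 11100110
Gen 2 (rule 210): 01111011
Gen 3 (rule 158): 11110010
Gen 4 (rule 105): 10010000
Gen 5 (rule 75): 00100111
Gen 6 (rule 210): 01011011
Gen 7 (rule 158): 11010010
Gen 8 (rule 105): 11100000
Gen 9 (rule 75): 10101111
Gen 10 (rule 210): 00000111
Gen 11 (rule 158): 00001110
Gen 12 (rule 105): 11101010
Gen 13 (rule 75): 10100000
Gen 14 (rule 210): 00010000
Gen 15 (rule 158): 00111000
Gen 16 (rule 105): 10101011
Gen 17 (rule 75): 00000011
Gen 18 (rule 210): 00000101

Answer: none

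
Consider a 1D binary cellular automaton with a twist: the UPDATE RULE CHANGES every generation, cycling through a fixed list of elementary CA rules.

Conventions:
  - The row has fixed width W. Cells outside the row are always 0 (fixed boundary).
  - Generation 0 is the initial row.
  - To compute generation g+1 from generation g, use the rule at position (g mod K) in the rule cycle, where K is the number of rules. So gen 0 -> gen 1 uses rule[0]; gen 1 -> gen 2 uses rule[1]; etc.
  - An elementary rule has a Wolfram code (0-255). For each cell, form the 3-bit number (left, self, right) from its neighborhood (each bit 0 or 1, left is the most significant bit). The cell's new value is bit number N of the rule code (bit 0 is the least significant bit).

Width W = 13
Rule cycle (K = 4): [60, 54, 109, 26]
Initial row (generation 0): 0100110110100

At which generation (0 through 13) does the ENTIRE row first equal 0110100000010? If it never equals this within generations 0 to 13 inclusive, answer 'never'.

Gen 0: 0100110110100
Gen 1 (rule 60): 0110101101110
Gen 2 (rule 54): 1001110010001
Gen 3 (rule 109): 1001010010101
Gen 4 (rule 26): 0110001100000
Gen 5 (rule 60): 0101001010000
Gen 6 (rule 54): 1111111111000
Gen 7 (rule 109): 1000000001011
Gen 8 (rule 26): 0100000010010
Gen 9 (rule 60): 0110000011011
Gen 10 (rule 54): 1001000100100
Gen 11 (rule 109): 1001010100101
Gen 12 (rule 26): 0110000011000
Gen 13 (rule 60): 0101000010100

Answer: never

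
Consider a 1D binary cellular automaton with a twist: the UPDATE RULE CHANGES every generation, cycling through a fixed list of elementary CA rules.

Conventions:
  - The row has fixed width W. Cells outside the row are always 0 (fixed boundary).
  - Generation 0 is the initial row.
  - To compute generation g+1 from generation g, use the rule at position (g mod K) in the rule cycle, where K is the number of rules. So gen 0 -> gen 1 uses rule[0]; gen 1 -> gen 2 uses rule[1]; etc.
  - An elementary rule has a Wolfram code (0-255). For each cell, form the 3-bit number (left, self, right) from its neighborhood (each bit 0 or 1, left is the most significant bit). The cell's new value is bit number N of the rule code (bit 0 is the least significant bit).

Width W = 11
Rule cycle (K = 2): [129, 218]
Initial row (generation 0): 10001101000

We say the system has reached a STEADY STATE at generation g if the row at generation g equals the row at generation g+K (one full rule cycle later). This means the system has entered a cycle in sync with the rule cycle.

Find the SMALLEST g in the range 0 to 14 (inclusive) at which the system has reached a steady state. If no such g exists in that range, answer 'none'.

Answer: 8

Derivation:
Gen 0: 10001101000
Gen 1 (rule 129): 00100000011
Gen 2 (rule 218): 01010000111
Gen 3 (rule 129): 00000110010
Gen 4 (rule 218): 00001111101
Gen 5 (rule 129): 11100111000
Gen 6 (rule 218): 11111111100
Gen 7 (rule 129): 01111111001
Gen 8 (rule 218): 11111111110
Gen 9 (rule 129): 01111111100
Gen 10 (rule 218): 11111111110
Gen 11 (rule 129): 01111111100
Gen 12 (rule 218): 11111111110
Gen 13 (rule 129): 01111111100
Gen 14 (rule 218): 11111111110
Gen 15 (rule 129): 01111111100
Gen 16 (rule 218): 11111111110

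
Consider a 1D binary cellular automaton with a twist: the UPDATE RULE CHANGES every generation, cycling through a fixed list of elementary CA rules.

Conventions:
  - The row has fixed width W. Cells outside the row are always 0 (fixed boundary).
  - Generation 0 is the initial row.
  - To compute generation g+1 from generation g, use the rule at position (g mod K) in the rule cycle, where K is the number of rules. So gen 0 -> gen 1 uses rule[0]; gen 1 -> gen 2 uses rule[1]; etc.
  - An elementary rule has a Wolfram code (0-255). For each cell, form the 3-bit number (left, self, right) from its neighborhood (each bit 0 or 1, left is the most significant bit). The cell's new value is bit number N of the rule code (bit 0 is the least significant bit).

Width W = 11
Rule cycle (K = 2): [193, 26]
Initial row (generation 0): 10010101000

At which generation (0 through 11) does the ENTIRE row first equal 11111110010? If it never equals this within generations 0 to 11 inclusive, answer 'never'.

Gen 0: 10010101000
Gen 1 (rule 193): 00000000011
Gen 2 (rule 26): 00000000110
Gen 3 (rule 193): 11111110010
Gen 4 (rule 26): 10000001101
Gen 5 (rule 193): 00111100100
Gen 6 (rule 26): 01100011010
Gen 7 (rule 193): 00101001000
Gen 8 (rule 26): 01000110100
Gen 9 (rule 193): 00010010001
Gen 10 (rule 26): 00101101010
Gen 11 (rule 193): 10000100000

Answer: 3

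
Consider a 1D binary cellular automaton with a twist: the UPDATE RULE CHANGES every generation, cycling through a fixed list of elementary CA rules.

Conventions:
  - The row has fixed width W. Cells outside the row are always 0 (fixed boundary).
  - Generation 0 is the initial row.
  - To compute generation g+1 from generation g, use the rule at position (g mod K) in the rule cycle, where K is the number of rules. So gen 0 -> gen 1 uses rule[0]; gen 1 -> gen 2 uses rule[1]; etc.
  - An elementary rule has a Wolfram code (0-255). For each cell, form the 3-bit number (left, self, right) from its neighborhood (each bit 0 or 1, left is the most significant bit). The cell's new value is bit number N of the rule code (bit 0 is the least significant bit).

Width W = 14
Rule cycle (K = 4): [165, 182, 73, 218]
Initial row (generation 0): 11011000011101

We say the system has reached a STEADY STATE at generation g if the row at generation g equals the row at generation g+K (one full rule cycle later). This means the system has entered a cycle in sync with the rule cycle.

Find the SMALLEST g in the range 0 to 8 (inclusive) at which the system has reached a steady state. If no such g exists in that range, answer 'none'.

Gen 0: 11011000011101
Gen 1 (rule 165): 00100011001011
Gen 2 (rule 182): 01110100111100
Gen 3 (rule 73): 01010000100101
Gen 4 (rule 218): 10001001011000
Gen 5 (rule 165): 10101001100011
Gen 6 (rule 182): 11111110010100
Gen 7 (rule 73): 10000010000001
Gen 8 (rule 218): 01000101000010
Gen 9 (rule 165): 01010111011010
Gen 10 (rule 182): 11111010100111
Gen 11 (rule 73): 10001000000101
Gen 12 (rule 218): 01010100001000

Answer: none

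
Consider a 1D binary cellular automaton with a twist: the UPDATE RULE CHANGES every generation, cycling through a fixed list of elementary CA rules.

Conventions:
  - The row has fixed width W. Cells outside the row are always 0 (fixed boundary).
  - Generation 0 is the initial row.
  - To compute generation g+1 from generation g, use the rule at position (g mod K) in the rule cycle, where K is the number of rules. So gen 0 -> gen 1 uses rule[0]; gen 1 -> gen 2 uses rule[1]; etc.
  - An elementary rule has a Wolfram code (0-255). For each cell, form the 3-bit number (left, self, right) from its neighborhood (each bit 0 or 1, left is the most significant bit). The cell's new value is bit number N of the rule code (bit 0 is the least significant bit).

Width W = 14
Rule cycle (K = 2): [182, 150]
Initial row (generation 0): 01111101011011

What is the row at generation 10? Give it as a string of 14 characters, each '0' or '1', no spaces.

Gen 0: 01111101011011
Gen 1 (rule 182): 10111011100100
Gen 2 (rule 150): 10010001011110
Gen 3 (rule 182): 11111011101101
Gen 4 (rule 150): 01110001000001
Gen 5 (rule 182): 10101011100011
Gen 6 (rule 150): 10101001010100
Gen 7 (rule 182): 11111111111110
Gen 8 (rule 150): 01111111111101
Gen 9 (rule 182): 10111111111011
Gen 10 (rule 150): 10011111110000

Answer: 10011111110000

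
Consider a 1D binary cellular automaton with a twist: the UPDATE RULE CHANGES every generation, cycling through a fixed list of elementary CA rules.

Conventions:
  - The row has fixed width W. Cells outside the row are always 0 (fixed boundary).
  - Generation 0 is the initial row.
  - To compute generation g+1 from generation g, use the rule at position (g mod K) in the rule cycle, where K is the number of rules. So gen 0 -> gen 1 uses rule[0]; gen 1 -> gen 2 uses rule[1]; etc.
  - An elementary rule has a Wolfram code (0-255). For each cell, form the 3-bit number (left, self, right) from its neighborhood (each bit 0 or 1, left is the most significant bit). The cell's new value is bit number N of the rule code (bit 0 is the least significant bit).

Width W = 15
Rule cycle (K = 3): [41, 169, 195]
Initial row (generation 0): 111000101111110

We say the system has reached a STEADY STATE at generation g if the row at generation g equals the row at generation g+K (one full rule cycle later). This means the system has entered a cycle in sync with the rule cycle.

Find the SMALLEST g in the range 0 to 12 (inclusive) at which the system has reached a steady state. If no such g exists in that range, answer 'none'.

Answer: none

Derivation:
Gen 0: 111000101111110
Gen 1 (rule 41): 100010011000000
Gen 2 (rule 169): 001000010011111
Gen 3 (rule 195): 110011100101111
Gen 4 (rule 41): 100010000011000
Gen 5 (rule 169): 001000111010011
Gen 6 (rule 195): 110011011000101
Gen 7 (rule 41): 100010110010010
Gen 8 (rule 169): 001001100000000
Gen 9 (rule 195): 110010101111111
Gen 10 (rule 41): 100001011000000
Gen 11 (rule 169): 001100110011111
Gen 12 (rule 195): 110101010101111
Gen 13 (rule 41): 101010101011000
Gen 14 (rule 169): 010101010110011
Gen 15 (rule 195): 100000000010101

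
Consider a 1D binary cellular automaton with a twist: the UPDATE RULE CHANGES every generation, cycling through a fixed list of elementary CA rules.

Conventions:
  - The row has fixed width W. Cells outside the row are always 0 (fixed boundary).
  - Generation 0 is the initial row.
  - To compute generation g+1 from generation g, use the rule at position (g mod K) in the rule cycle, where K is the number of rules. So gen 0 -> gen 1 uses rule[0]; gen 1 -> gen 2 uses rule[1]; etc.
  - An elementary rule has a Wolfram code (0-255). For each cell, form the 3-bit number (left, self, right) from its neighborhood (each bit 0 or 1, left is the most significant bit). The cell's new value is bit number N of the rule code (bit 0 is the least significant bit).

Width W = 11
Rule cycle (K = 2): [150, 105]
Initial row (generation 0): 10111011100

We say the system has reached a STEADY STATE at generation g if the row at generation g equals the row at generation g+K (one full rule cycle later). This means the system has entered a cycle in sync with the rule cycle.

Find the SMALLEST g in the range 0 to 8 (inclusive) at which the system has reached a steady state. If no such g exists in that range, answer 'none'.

Answer: none

Derivation:
Gen 0: 10111011100
Gen 1 (rule 150): 10010001010
Gen 2 (rule 105): 00000100100
Gen 3 (rule 150): 00001111110
Gen 4 (rule 105): 11101000010
Gen 5 (rule 150): 01001100111
Gen 6 (rule 105): 00001100101
Gen 7 (rule 150): 00010011101
Gen 8 (rule 105): 11000010110
Gen 9 (rule 150): 00100110001
Gen 10 (rule 105): 10000110100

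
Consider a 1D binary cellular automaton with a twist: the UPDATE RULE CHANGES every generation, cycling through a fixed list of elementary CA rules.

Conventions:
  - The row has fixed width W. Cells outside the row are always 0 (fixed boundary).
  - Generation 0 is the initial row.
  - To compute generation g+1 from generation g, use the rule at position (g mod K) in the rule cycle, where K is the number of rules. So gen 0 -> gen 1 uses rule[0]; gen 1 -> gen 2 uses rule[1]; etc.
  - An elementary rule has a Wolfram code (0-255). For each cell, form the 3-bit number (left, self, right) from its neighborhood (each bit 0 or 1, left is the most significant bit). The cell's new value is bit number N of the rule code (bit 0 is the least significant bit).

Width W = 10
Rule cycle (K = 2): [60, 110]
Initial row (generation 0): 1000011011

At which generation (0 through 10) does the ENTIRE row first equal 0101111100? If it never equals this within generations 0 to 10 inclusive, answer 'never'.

Answer: never

Derivation:
Gen 0: 1000011011
Gen 1 (rule 60): 1100010110
Gen 2 (rule 110): 1100111110
Gen 3 (rule 60): 1010100001
Gen 4 (rule 110): 1111100011
Gen 5 (rule 60): 1000010010
Gen 6 (rule 110): 1000110110
Gen 7 (rule 60): 1100101101
Gen 8 (rule 110): 1101111111
Gen 9 (rule 60): 1011000000
Gen 10 (rule 110): 1111000000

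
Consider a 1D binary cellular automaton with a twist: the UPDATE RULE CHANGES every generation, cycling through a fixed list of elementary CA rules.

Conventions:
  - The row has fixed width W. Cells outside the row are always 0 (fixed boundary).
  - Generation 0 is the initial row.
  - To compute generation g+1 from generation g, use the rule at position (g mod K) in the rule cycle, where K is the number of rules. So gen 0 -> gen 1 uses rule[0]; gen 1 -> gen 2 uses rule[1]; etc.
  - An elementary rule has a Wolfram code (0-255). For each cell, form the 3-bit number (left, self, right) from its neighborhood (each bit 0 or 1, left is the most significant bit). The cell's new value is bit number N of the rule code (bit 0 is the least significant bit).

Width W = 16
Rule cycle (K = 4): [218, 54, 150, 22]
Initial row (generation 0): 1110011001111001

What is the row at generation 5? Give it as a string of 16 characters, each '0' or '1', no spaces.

Gen 0: 1110011001111001
Gen 1 (rule 218): 1111111111111110
Gen 2 (rule 54): 0000000000000001
Gen 3 (rule 150): 0000000000000011
Gen 4 (rule 22): 0000000000000100
Gen 5 (rule 218): 0000000000001010

Answer: 0000000000001010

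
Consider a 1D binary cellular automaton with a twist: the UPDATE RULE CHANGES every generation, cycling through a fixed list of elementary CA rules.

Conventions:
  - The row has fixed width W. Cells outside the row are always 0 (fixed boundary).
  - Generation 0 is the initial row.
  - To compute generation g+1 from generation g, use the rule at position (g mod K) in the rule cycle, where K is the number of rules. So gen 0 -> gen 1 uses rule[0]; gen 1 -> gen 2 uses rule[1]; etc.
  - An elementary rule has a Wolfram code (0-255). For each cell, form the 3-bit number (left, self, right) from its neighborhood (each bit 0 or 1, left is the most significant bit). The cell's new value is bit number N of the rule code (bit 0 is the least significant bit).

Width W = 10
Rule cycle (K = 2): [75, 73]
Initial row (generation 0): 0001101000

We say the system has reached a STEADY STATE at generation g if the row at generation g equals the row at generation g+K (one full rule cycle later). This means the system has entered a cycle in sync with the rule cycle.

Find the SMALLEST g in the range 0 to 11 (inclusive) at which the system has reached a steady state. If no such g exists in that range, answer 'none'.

Gen 0: 0001101000
Gen 1 (rule 75): 1111100011
Gen 2 (rule 73): 1000101011
Gen 3 (rule 75): 0011000011
Gen 4 (rule 73): 1011011011
Gen 5 (rule 75): 0011011011
Gen 6 (rule 73): 1011011011
Gen 7 (rule 75): 0011011011
Gen 8 (rule 73): 1011011011
Gen 9 (rule 75): 0011011011
Gen 10 (rule 73): 1011011011
Gen 11 (rule 75): 0011011011
Gen 12 (rule 73): 1011011011
Gen 13 (rule 75): 0011011011

Answer: 4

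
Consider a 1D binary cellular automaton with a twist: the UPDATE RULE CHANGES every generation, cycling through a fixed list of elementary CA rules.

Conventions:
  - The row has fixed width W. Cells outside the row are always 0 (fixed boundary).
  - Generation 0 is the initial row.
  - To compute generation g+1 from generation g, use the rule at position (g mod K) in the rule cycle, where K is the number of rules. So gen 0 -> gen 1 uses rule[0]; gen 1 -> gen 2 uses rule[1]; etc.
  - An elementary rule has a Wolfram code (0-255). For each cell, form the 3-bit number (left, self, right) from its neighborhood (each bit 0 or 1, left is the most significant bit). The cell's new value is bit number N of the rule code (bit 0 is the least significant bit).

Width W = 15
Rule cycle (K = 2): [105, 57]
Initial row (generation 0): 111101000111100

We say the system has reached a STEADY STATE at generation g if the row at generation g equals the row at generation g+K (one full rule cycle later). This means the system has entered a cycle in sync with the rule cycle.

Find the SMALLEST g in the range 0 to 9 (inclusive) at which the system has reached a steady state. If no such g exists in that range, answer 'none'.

Answer: none

Derivation:
Gen 0: 111101000111100
Gen 1 (rule 105): 100110010100101
Gen 2 (rule 57): 010101001010010
Gen 3 (rule 105): 001010000100000
Gen 4 (rule 57): 100101110011111
Gen 5 (rule 105): 000011010010001
Gen 6 (rule 57): 111010101001100
Gen 7 (rule 105): 101101010001101
Gen 8 (rule 57): 011010101101010
Gen 9 (rule 105): 011101011110100
Gen 10 (rule 57): 010010110001011
Gen 11 (rule 105): 000001110100111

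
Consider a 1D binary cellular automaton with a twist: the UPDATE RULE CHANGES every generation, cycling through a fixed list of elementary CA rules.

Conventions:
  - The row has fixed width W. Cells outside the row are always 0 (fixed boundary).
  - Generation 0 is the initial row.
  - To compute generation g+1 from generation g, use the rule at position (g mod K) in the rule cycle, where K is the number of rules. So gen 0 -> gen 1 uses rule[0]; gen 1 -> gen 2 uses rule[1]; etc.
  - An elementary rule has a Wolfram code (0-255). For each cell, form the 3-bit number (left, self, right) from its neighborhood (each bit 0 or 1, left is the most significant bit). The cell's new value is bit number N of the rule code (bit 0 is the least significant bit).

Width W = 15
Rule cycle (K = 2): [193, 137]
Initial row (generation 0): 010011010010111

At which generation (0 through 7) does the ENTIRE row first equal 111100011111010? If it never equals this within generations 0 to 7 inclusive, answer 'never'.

Answer: 2

Derivation:
Gen 0: 010011010010111
Gen 1 (rule 193): 000001000000011
Gen 2 (rule 137): 111100011111010
Gen 3 (rule 193): 011101001111000
Gen 4 (rule 137): 011000001110011
Gen 5 (rule 193): 001011100110001
Gen 6 (rule 137): 100011000100100
Gen 7 (rule 193): 001001010000001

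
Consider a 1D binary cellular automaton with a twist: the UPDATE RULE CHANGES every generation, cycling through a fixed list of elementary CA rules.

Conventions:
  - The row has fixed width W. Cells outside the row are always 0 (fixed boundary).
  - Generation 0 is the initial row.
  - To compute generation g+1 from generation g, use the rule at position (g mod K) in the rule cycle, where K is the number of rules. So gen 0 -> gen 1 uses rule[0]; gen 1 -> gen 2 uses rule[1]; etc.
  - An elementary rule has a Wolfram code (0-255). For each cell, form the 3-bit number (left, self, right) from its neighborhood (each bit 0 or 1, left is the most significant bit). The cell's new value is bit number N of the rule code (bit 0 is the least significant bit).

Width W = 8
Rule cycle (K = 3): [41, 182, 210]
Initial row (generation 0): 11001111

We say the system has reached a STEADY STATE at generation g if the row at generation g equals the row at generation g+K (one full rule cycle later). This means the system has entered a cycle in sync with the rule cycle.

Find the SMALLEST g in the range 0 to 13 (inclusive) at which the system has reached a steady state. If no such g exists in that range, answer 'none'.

Gen 0: 11001111
Gen 1 (rule 41): 10001000
Gen 2 (rule 182): 11011100
Gen 3 (rule 210): 01001110
Gen 4 (rule 41): 00001000
Gen 5 (rule 182): 00011100
Gen 6 (rule 210): 00101110
Gen 7 (rule 41): 10011000
Gen 8 (rule 182): 11100100
Gen 9 (rule 210): 01111010
Gen 10 (rule 41): 01000100
Gen 11 (rule 182): 11101110
Gen 12 (rule 210): 01100111
Gen 13 (rule 41): 01000100
Gen 14 (rule 182): 11101110
Gen 15 (rule 210): 01100111
Gen 16 (rule 41): 01000100

Answer: 10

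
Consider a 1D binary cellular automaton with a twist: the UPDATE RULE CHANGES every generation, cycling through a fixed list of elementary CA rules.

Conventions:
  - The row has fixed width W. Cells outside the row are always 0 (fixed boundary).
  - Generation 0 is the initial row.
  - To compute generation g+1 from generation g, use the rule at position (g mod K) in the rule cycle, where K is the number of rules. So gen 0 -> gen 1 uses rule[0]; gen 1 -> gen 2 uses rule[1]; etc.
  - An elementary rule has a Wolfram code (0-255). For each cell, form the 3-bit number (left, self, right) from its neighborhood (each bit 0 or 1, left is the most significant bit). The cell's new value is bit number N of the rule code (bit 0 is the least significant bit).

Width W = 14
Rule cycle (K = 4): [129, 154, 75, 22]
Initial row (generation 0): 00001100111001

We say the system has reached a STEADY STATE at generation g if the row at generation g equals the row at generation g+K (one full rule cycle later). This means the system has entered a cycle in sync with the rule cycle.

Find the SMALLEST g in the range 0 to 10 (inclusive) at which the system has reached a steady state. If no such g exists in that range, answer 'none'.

Gen 0: 00001100111001
Gen 1 (rule 129): 11100000010000
Gen 2 (rule 154): 11010000101000
Gen 3 (rule 75): 11000111000011
Gen 4 (rule 22): 00101000100100
Gen 5 (rule 129): 10000010000001
Gen 6 (rule 154): 01000101000010
Gen 7 (rule 75): 10011000011100
Gen 8 (rule 22): 11100100100010
Gen 9 (rule 129): 01000000001000
Gen 10 (rule 154): 10100000010100
Gen 11 (rule 75): 00001111100001
Gen 12 (rule 22): 00010000010011
Gen 13 (rule 129): 11000111000000
Gen 14 (rule 154): 10101110100000

Answer: none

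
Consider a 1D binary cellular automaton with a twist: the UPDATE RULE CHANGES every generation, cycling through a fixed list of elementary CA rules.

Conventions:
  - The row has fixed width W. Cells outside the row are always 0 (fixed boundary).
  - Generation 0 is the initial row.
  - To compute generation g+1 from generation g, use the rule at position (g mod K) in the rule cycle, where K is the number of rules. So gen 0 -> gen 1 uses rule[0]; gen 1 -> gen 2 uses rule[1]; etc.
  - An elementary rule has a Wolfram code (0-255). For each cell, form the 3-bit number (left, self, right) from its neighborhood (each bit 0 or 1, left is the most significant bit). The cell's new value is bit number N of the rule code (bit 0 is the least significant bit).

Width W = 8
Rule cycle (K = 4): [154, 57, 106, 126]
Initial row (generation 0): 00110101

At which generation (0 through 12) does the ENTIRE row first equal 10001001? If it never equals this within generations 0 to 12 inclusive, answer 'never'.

Gen 0: 00110101
Gen 1 (rule 154): 01100000
Gen 2 (rule 57): 01011111
Gen 3 (rule 106): 10110001
Gen 4 (rule 126): 11111011
Gen 5 (rule 154): 11110010
Gen 6 (rule 57): 10001001
Gen 7 (rule 106): 00010010
Gen 8 (rule 126): 00111111
Gen 9 (rule 154): 01111110
Gen 10 (rule 57): 01000001
Gen 11 (rule 106): 10000010
Gen 12 (rule 126): 11000111

Answer: 6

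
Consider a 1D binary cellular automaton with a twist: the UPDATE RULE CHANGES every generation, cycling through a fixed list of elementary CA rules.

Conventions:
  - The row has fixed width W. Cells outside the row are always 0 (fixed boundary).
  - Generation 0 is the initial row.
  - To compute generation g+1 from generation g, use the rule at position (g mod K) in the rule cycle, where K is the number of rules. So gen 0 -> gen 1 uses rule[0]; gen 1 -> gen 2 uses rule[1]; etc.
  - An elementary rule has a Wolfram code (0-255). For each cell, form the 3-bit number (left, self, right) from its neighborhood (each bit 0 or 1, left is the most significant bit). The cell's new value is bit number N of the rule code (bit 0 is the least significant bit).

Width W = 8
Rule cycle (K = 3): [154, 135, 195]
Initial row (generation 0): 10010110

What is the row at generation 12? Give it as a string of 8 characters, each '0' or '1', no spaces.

Gen 0: 10010110
Gen 1 (rule 154): 01100101
Gen 2 (rule 135): 10001101
Gen 3 (rule 195): 00110100
Gen 4 (rule 154): 01100010
Gen 5 (rule 135): 10001110
Gen 6 (rule 195): 00110110
Gen 7 (rule 154): 01100101
Gen 8 (rule 135): 10001101
Gen 9 (rule 195): 00110100
Gen 10 (rule 154): 01100010
Gen 11 (rule 135): 10001110
Gen 12 (rule 195): 00110110

Answer: 00110110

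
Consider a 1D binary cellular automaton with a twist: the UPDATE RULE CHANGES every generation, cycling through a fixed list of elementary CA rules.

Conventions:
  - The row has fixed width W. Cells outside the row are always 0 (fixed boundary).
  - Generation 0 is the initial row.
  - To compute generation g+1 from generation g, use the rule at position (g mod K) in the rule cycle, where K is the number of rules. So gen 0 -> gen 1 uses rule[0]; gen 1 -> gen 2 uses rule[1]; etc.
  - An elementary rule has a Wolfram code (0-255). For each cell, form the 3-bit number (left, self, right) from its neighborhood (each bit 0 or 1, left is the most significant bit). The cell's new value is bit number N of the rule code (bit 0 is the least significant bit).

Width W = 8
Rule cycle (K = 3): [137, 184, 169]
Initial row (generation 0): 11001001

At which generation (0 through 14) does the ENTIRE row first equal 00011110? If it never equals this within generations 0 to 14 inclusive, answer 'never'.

Answer: never

Derivation:
Gen 0: 11001001
Gen 1 (rule 137): 10000000
Gen 2 (rule 184): 01000000
Gen 3 (rule 169): 00011111
Gen 4 (rule 137): 11011110
Gen 5 (rule 184): 10111101
Gen 6 (rule 169): 01111010
Gen 7 (rule 137): 01110000
Gen 8 (rule 184): 01101000
Gen 9 (rule 169): 01010011
Gen 10 (rule 137): 00000010
Gen 11 (rule 184): 00000001
Gen 12 (rule 169): 11111100
Gen 13 (rule 137): 11111001
Gen 14 (rule 184): 11110100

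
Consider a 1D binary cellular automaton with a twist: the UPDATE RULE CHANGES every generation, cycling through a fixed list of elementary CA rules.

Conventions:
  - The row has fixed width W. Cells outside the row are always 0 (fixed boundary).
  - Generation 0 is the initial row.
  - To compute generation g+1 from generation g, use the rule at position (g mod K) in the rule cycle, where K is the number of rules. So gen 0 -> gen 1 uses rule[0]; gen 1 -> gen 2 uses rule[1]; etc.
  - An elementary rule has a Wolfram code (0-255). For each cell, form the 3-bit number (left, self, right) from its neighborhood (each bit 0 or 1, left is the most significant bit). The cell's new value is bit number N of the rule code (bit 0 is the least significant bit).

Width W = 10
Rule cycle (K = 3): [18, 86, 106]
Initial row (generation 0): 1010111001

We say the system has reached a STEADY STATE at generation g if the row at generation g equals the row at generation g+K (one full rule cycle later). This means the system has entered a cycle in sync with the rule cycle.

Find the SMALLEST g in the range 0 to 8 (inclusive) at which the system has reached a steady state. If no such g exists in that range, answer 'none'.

Gen 0: 1010111001
Gen 1 (rule 18): 0000000110
Gen 2 (rule 86): 0000001011
Gen 3 (rule 106): 0000010111
Gen 4 (rule 18): 0000100000
Gen 5 (rule 86): 0001110000
Gen 6 (rule 106): 0011010000
Gen 7 (rule 18): 0100001000
Gen 8 (rule 86): 1110011100
Gen 9 (rule 106): 1010110100
Gen 10 (rule 18): 0000000010
Gen 11 (rule 86): 0000000111

Answer: none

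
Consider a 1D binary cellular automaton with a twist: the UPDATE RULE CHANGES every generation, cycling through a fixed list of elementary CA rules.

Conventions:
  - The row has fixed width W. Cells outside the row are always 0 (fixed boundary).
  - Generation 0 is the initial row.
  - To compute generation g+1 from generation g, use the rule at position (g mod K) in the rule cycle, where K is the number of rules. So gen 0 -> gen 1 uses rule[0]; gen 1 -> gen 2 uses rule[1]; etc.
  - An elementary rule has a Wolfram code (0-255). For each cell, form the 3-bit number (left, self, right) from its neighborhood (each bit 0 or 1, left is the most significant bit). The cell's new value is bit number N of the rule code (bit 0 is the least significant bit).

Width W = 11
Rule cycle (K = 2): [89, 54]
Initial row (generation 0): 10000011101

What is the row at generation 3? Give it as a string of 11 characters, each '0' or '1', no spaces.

Gen 0: 10000011101
Gen 1 (rule 89): 01111010100
Gen 2 (rule 54): 10000111110
Gen 3 (rule 89): 01110100011

Answer: 01110100011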